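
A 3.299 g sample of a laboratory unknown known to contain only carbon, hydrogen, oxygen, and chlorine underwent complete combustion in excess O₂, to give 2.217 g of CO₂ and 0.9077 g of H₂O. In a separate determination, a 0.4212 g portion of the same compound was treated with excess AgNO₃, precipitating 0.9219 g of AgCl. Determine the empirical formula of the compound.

CH2ClO

mol C = 2.217 g CO₂ ÷ 44.009 g/mol = 0.050376 mol
mol H = 2 × 0.9077 g H₂O ÷ 18.015 g/mol = 0.10077 mol
From the AgCl data: mol Cl per gram of compound = (0.9219 ÷ 143.318) ÷ 0.4212 = 0.015272 mol/g, so in the 3.299 g combustion sample mol Cl = 0.050382 mol
mass O = 3.299 − (0.60507 + 0.10158 + 1.7860) = 0.80631 g → mol O = 0.80631 ÷ 15.999 = 0.050397 mol
Divide by the smallest (0.050376 mol): C 1.000, H 2.000, Cl 1.000, O 1.000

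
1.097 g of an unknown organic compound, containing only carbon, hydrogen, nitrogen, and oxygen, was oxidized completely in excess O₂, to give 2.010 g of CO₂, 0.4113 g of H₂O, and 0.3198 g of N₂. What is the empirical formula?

mol C = 2.010 g CO₂ ÷ 44.009 g/mol = 0.045672 mol
mol H = 2 × 0.4113 g H₂O ÷ 18.015 g/mol = 0.045662 mol
mol N = 2 × 0.3198 g N₂ ÷ 28.014 g/mol = 0.022831 mol
mass O = 1.097 − (0.54857 + 0.046027 + 0.31980) = 0.18260 g → mol O = 0.18260 ÷ 15.999 = 0.011413 mol
Divide by the smallest (0.011413 mol): C 4.002, H 4.001, N 2.000, O 1.000

C4H4N2O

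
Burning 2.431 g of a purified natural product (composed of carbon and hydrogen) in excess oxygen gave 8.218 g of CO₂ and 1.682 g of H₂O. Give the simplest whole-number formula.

mol C = 8.218 g CO₂ ÷ 44.009 g/mol = 0.18673 mol
mol H = 2 × 1.682 g H₂O ÷ 18.015 g/mol = 0.18673 mol
Divide by the smallest (0.18673 mol): C 1.000, H 1.000

CH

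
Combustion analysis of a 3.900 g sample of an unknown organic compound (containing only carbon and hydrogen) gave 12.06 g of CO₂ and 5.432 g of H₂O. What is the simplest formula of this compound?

mol C = 12.06 g CO₂ ÷ 44.009 g/mol = 0.27403 mol
mol H = 2 × 5.432 g H₂O ÷ 18.015 g/mol = 0.60305 mol
Divide by the smallest (0.27403 mol): C 1.000, H 2.201
Multiplying each by 5 gives whole numbers: C 5.00, H 11.00

C5H11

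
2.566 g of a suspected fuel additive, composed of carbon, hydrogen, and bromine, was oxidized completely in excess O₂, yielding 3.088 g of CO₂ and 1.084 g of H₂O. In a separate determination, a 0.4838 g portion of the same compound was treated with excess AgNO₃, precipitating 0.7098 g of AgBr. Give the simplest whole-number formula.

mol C = 3.088 g CO₂ ÷ 44.009 g/mol = 0.070167 mol
mol H = 2 × 1.084 g H₂O ÷ 18.015 g/mol = 0.12034 mol
From the AgBr data: mol Br per gram of compound = (0.7098 ÷ 187.772) ÷ 0.4838 = 0.0078134 mol/g, so in the 2.566 g combustion sample mol Br = 0.020049 mol
Divide by the smallest (0.020049 mol): C 3.500, H 6.002, Br 1.000
Multiplying each by 2 gives whole numbers: C 7.00, H 12.00, Br 2.00

C7H12Br2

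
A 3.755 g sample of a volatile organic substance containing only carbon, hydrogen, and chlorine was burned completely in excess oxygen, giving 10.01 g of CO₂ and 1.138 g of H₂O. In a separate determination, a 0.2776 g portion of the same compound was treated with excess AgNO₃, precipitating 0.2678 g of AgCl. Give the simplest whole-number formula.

mol C = 10.01 g CO₂ ÷ 44.009 g/mol = 0.22745 mol
mol H = 2 × 1.138 g H₂O ÷ 18.015 g/mol = 0.12634 mol
From the AgCl data: mol Cl per gram of compound = (0.2678 ÷ 143.318) ÷ 0.2776 = 0.0067312 mol/g, so in the 3.755 g combustion sample mol Cl = 0.025276 mol
Divide by the smallest (0.025276 mol): C 8.999, H 4.998, Cl 1.000

C9H5Cl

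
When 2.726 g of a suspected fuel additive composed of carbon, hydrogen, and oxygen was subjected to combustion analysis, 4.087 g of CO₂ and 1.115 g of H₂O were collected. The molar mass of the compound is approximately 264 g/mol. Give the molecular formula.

C9H12O9

mol C = 4.087 g CO₂ ÷ 44.009 g/mol = 0.092867 mol
mol H = 2 × 1.115 g H₂O ÷ 18.015 g/mol = 0.12379 mol
mass O = 2.726 − (1.1154 + 0.12478) = 1.4858 g → mol O = 1.4858 ÷ 15.999 = 0.092868 mol
Divide by the smallest (0.092867 mol): C 1.000, H 1.333, O 1.000
Multiplying each by 3 gives whole numbers: C 3.00, H 4.00, O 3.00
Empirical formula: C3H4O3
Empirical-formula mass = 88.06 g/mol; 264 ÷ 88.06 ≈ 3, so the molecular formula is C9H12O9.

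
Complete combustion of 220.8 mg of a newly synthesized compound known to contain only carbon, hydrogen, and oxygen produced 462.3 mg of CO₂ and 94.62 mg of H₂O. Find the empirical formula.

mol C = 0.4623 g CO₂ ÷ 44.009 g/mol = 0.010505 mol
mol H = 2 × 0.09462 g H₂O ÷ 18.015 g/mol = 0.010505 mol
mass O = 0.2208 − (0.12617 + 0.010589) = 0.084040 g → mol O = 0.084040 ÷ 15.999 = 0.0052528 mol
Divide by the smallest (0.0052528 mol): C 2.000, H 2.000, O 1.000

C2H2O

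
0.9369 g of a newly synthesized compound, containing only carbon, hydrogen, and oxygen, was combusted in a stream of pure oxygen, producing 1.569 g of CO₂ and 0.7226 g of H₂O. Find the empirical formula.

mol C = 1.569 g CO₂ ÷ 44.009 g/mol = 0.035652 mol
mol H = 2 × 0.7226 g H₂O ÷ 18.015 g/mol = 0.080222 mol
mass O = 0.9369 − (0.42821 + 0.080864) = 0.42782 g → mol O = 0.42782 ÷ 15.999 = 0.026741 mol
Divide by the smallest (0.026741 mol): C 1.333, H 3.000, O 1.000
Multiplying each by 3 gives whole numbers: C 4.00, H 9.00, O 3.00

C4H9O3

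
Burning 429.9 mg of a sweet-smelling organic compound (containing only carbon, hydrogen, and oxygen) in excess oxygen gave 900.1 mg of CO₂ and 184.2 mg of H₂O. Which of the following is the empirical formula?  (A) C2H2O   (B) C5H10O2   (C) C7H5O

mol C = 0.9001 g CO₂ ÷ 44.009 g/mol = 0.020453 mol
mol H = 2 × 0.1842 g H₂O ÷ 18.015 g/mol = 0.020450 mol
mass O = 0.4299 − (0.24566 + 0.020613) = 0.16363 g → mol O = 0.16363 ÷ 15.999 = 0.010228 mol
Divide by the smallest (0.010228 mol): C 2.000, H 1.999, O 1.000

(A) C2H2O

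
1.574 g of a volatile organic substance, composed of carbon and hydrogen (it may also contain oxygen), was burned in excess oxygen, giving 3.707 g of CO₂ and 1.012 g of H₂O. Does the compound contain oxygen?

mol C = 3.707 g CO₂ ÷ 44.009 g/mol = 0.084233 mol
mol H = 2 × 1.012 g H₂O ÷ 18.015 g/mol = 0.11235 mol
C and H account for only 1.1250 g of the 1.574 g sample; the remaining 0.44903 g must be oxygen.

yes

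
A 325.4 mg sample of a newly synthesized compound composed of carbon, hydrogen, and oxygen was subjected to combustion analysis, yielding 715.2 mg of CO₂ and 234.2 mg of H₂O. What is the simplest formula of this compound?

mol C = 0.7152 g CO₂ ÷ 44.009 g/mol = 0.016251 mol
mol H = 2 × 0.2342 g H₂O ÷ 18.015 g/mol = 0.026001 mol
mass O = 0.3254 − (0.19519 + 0.026209) = 0.10400 g → mol O = 0.10400 ÷ 15.999 = 0.0065003 mol
Divide by the smallest (0.0065003 mol): C 2.500, H 4.000, O 1.000
Multiplying each by 2 gives whole numbers: C 5.00, H 8.00, O 2.00

C5H8O2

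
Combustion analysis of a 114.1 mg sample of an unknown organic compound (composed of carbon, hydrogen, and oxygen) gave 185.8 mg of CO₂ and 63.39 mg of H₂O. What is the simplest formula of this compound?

mol C = 0.1858 g CO₂ ÷ 44.009 g/mol = 0.0042219 mol
mol H = 2 × 0.06339 g H₂O ÷ 18.015 g/mol = 0.0070375 mol
mass O = 0.1141 − (0.050709 + 0.0070938) = 0.056297 g → mol O = 0.056297 ÷ 15.999 = 0.0035188 mol
Divide by the smallest (0.0035188 mol): C 1.200, H 2.000, O 1.000
Multiplying each by 5 gives whole numbers: C 6.00, H 10.00, O 5.00

C6H10O5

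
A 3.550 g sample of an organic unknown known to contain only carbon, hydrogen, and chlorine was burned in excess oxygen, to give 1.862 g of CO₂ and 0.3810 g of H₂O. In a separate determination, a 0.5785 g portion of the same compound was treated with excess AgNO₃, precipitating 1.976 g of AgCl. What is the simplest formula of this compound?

mol C = 1.862 g CO₂ ÷ 44.009 g/mol = 0.042310 mol
mol H = 2 × 0.3810 g H₂O ÷ 18.015 g/mol = 0.042298 mol
From the AgCl data: mol Cl per gram of compound = (1.976 ÷ 143.318) ÷ 0.5785 = 0.023833 mol/g, so in the 3.550 g combustion sample mol Cl = 0.084608 mol
Divide by the smallest (0.042298 mol): C 1.000, H 1.000, Cl 2.000

CHCl2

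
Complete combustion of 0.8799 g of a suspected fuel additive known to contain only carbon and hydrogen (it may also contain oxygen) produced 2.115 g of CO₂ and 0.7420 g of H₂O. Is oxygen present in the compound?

mol C = 2.115 g CO₂ ÷ 44.009 g/mol = 0.048058 mol
mol H = 2 × 0.7420 g H₂O ÷ 18.015 g/mol = 0.082376 mol
C and H account for only 0.66026 g of the 0.8799 g sample; the remaining 0.21964 g must be oxygen.

yes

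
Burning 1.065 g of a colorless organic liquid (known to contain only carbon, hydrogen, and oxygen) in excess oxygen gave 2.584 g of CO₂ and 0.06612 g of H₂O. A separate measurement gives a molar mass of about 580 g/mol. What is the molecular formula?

mol C = 2.584 g CO₂ ÷ 44.009 g/mol = 0.058715 mol
mol H = 2 × 0.06612 g H₂O ÷ 18.015 g/mol = 0.0073405 mol
mass O = 1.065 − (0.70523 + 0.0073993) = 0.35237 g → mol O = 0.35237 ÷ 15.999 = 0.022025 mol
Divide by the smallest (0.0073405 mol): C 7.999, H 1.000, O 3.000
Empirical formula: C8HO3
Empirical-formula mass = 145.09 g/mol; 580 ÷ 145.09 ≈ 4, so the molecular formula is C32H4O12.

C32H4O12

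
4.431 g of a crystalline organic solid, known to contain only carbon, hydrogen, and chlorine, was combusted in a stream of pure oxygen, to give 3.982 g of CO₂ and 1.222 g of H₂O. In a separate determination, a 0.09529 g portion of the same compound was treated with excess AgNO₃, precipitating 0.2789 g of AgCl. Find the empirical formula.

C2H3Cl2

mol C = 3.982 g CO₂ ÷ 44.009 g/mol = 0.090481 mol
mol H = 2 × 1.222 g H₂O ÷ 18.015 g/mol = 0.13566 mol
From the AgCl data: mol Cl per gram of compound = (0.2789 ÷ 143.318) ÷ 0.09529 = 0.020422 mol/g, so in the 4.431 g combustion sample mol Cl = 0.090490 mol
Divide by the smallest (0.090481 mol): C 1.000, H 1.499, Cl 1.000
Multiplying each by 2 gives whole numbers: C 2.00, H 3.00, Cl 2.00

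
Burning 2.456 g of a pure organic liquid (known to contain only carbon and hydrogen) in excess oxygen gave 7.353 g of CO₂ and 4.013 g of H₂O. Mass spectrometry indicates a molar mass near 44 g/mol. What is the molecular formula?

C3H8

mol C = 7.353 g CO₂ ÷ 44.009 g/mol = 0.16708 mol
mol H = 2 × 4.013 g H₂O ÷ 18.015 g/mol = 0.44552 mol
Divide by the smallest (0.16708 mol): C 1.000, H 2.667
Multiplying each by 3 gives whole numbers: C 3.00, H 8.00
Empirical formula: C3H8
Empirical-formula mass = 44.10 g/mol; 44 ÷ 44.10 ≈ 1, so the molecular formula is C3H8.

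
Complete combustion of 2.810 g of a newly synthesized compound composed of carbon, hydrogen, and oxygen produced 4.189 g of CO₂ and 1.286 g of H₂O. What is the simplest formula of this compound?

C2H3O2

mol C = 4.189 g CO₂ ÷ 44.009 g/mol = 0.095185 mol
mol H = 2 × 1.286 g H₂O ÷ 18.015 g/mol = 0.14277 mol
mass O = 2.810 − (1.1433 + 0.14391) = 1.5228 g → mol O = 1.5228 ÷ 15.999 = 0.095182 mol
Divide by the smallest (0.095182 mol): C 1.000, H 1.500, O 1.000
Multiplying each by 2 gives whole numbers: C 2.00, H 3.00, O 2.00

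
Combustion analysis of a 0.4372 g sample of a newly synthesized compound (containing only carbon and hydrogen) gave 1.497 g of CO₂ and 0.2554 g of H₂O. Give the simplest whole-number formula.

C6H5

mol C = 1.497 g CO₂ ÷ 44.009 g/mol = 0.034016 mol
mol H = 2 × 0.2554 g H₂O ÷ 18.015 g/mol = 0.028354 mol
Divide by the smallest (0.028354 mol): C 1.200, H 1.000
Multiplying each by 5 gives whole numbers: C 6.00, H 5.00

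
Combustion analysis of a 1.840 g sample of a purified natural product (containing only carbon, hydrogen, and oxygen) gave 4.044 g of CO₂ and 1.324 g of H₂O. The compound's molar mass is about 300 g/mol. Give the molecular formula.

mol C = 4.044 g CO₂ ÷ 44.009 g/mol = 0.091890 mol
mol H = 2 × 1.324 g H₂O ÷ 18.015 g/mol = 0.14699 mol
mass O = 1.840 − (1.1037 + 0.14816) = 0.58814 g → mol O = 0.58814 ÷ 15.999 = 0.036761 mol
Divide by the smallest (0.036761 mol): C 2.500, H 3.998, O 1.000
Multiplying each by 2 gives whole numbers: C 5.00, H 8.00, O 2.00
Empirical formula: C5H8O2
Empirical-formula mass = 100.12 g/mol; 300 ÷ 100.12 ≈ 3, so the molecular formula is C15H24O6.

C15H24O6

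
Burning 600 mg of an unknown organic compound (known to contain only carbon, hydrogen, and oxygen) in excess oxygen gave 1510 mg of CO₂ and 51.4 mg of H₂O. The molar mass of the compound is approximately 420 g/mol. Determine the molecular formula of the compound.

mol C = 1.51 g CO₂ ÷ 44.009 g/mol = 0.03431 mol
mol H = 2 × 0.0514 g H₂O ÷ 18.015 g/mol = 0.005706 mol
mass O = 0.600 − (0.4121 + 0.005752) = 0.1821 g → mol O = 0.1821 ÷ 15.999 = 0.01138 mol
Divide by the smallest (0.005706 mol): C 6.013, H 1.000, O 1.995
Empirical formula: C6HO2
Empirical-formula mass = 105.07 g/mol; 420 ÷ 105.07 ≈ 4, so the molecular formula is C24H4O8.

C24H4O8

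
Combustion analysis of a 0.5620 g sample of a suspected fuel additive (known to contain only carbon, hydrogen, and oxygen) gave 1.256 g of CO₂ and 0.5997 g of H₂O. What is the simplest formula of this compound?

mol C = 1.256 g CO₂ ÷ 44.009 g/mol = 0.028540 mol
mol H = 2 × 0.5997 g H₂O ÷ 18.015 g/mol = 0.066578 mol
mass O = 0.5620 − (0.34279 + 0.067110) = 0.15210 g → mol O = 0.15210 ÷ 15.999 = 0.0095069 mol
Divide by the smallest (0.0095069 mol): C 3.002, H 7.003, O 1.000

C3H7O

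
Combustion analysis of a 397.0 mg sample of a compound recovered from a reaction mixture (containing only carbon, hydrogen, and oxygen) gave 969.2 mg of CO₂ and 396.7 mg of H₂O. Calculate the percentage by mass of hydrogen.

11.18%

mol C = 0.9692 g CO₂ ÷ 44.009 g/mol = 0.022023 mol
mol H = 2 × 0.3967 g H₂O ÷ 18.015 g/mol = 0.044041 mol
mass O = 0.3970 − (0.26452 + 0.044393) = 0.088091 g → mol O = 0.088091 ÷ 15.999 = 0.0055060 mol
mass % H = 0.044393 g ÷ 0.3970 g × 100%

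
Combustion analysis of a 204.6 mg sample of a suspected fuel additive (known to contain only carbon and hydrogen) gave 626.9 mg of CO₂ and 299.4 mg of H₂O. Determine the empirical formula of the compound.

C3H7

mol C = 0.6269 g CO₂ ÷ 44.009 g/mol = 0.014245 mol
mol H = 2 × 0.2994 g H₂O ÷ 18.015 g/mol = 0.033239 mol
Divide by the smallest (0.014245 mol): C 1.000, H 2.333
Multiplying each by 3 gives whole numbers: C 3.00, H 7.00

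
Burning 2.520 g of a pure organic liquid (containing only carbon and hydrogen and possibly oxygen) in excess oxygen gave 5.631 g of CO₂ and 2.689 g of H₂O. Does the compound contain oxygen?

mol C = 5.631 g CO₂ ÷ 44.009 g/mol = 0.12795 mol
mol H = 2 × 2.689 g H₂O ÷ 18.015 g/mol = 0.29853 mol
C and H account for only 1.8377 g of the 2.520 g sample; the remaining 0.68226 g must be oxygen.

yes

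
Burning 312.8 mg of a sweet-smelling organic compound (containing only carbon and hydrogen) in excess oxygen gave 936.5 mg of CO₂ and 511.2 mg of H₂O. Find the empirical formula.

mol C = 0.9365 g CO₂ ÷ 44.009 g/mol = 0.021280 mol
mol H = 2 × 0.5112 g H₂O ÷ 18.015 g/mol = 0.056753 mol
Divide by the smallest (0.021280 mol): C 1.000, H 2.667
Multiplying each by 3 gives whole numbers: C 3.00, H 8.00

C3H8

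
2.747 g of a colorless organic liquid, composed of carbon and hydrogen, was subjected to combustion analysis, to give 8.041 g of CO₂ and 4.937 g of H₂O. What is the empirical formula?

CH3

mol C = 8.041 g CO₂ ÷ 44.009 g/mol = 0.18271 mol
mol H = 2 × 4.937 g H₂O ÷ 18.015 g/mol = 0.54810 mol
Divide by the smallest (0.18271 mol): C 1.000, H 3.000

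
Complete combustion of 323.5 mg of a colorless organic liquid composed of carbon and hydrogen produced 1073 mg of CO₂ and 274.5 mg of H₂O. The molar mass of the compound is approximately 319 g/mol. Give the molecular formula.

C24H30

mol C = 1.073 g CO₂ ÷ 44.009 g/mol = 0.024381 mol
mol H = 2 × 0.2745 g H₂O ÷ 18.015 g/mol = 0.030475 mol
Divide by the smallest (0.024381 mol): C 1.000, H 1.250
Multiplying each by 4 gives whole numbers: C 4.00, H 5.00
Empirical formula: C4H5
Empirical-formula mass = 53.08 g/mol; 319 ÷ 53.08 ≈ 6, so the molecular formula is C24H30.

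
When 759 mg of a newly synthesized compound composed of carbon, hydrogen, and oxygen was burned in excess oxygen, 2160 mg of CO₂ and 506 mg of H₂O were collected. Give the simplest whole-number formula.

C7H8O

mol C = 2.16 g CO₂ ÷ 44.009 g/mol = 0.04908 mol
mol H = 2 × 0.506 g H₂O ÷ 18.015 g/mol = 0.05618 mol
mass O = 0.759 − (0.5895 + 0.05662) = 0.1129 g → mol O = 0.1129 ÷ 15.999 = 0.007054 mol
Divide by the smallest (0.007054 mol): C 6.957, H 7.963, O 1.000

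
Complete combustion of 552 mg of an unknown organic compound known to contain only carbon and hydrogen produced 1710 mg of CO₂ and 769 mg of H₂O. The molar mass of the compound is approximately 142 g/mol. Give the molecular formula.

mol C = 1.71 g CO₂ ÷ 44.009 g/mol = 0.03886 mol
mol H = 2 × 0.769 g H₂O ÷ 18.015 g/mol = 0.08537 mol
Divide by the smallest (0.03886 mol): C 1.000, H 2.197
Multiplying each by 5 gives whole numbers: C 5.00, H 10.99
Empirical formula: C5H11
Empirical-formula mass = 71.14 g/mol; 142 ÷ 71.14 ≈ 2, so the molecular formula is C10H22.

C10H22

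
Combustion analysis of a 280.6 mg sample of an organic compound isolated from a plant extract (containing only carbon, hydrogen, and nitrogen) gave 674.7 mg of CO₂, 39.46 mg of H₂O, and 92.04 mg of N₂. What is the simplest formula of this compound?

C7H2N3

mol C = 0.6747 g CO₂ ÷ 44.009 g/mol = 0.015331 mol
mol H = 2 × 0.03946 g H₂O ÷ 18.015 g/mol = 0.0043808 mol
mol N = 2 × 0.09204 g N₂ ÷ 28.014 g/mol = 0.0065710 mol
Divide by the smallest (0.0043808 mol): C 3.500, H 1.000, N 1.500
Multiplying each by 2 gives whole numbers: C 7.00, H 2.00, N 3.00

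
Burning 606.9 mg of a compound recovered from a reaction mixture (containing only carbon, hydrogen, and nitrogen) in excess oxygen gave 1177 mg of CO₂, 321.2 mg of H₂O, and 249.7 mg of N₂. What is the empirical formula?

C3H4N2

mol C = 1.177 g CO₂ ÷ 44.009 g/mol = 0.026745 mol
mol H = 2 × 0.3212 g H₂O ÷ 18.015 g/mol = 0.035659 mol
mol N = 2 × 0.2497 g N₂ ÷ 28.014 g/mol = 0.017827 mol
Divide by the smallest (0.017827 mol): C 1.500, H 2.000, N 1.000
Multiplying each by 2 gives whole numbers: C 3.00, H 4.00, N 2.00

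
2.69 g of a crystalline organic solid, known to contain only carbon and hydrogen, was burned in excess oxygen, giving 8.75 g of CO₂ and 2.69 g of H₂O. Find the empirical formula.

C2H3

mol C = 8.75 g CO₂ ÷ 44.009 g/mol = 0.1988 mol
mol H = 2 × 2.69 g H₂O ÷ 18.015 g/mol = 0.2986 mol
Divide by the smallest (0.1988 mol): C 1.000, H 1.502
Multiplying each by 2 gives whole numbers: C 2.00, H 3.00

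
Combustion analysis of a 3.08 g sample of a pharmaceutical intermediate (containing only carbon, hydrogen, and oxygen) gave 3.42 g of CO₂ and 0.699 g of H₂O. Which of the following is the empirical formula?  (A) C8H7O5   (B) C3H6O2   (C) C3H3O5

mol C = 3.42 g CO₂ ÷ 44.009 g/mol = 0.07771 mol
mol H = 2 × 0.699 g H₂O ÷ 18.015 g/mol = 0.07760 mol
mass O = 3.08 − (0.9334 + 0.07822) = 2.068 g → mol O = 2.068 ÷ 15.999 = 0.1293 mol
Divide by the smallest (0.07760 mol): C 1.001, H 1.000, O 1.666
Multiplying each by 3 gives whole numbers: C 3.00, H 3.00, O 5.00

(C) C3H3O5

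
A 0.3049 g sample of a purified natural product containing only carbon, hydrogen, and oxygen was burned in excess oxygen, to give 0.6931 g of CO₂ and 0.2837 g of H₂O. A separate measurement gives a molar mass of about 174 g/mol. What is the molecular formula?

C9H18O3

mol C = 0.6931 g CO₂ ÷ 44.009 g/mol = 0.015749 mol
mol H = 2 × 0.2837 g H₂O ÷ 18.015 g/mol = 0.031496 mol
mass O = 0.3049 − (0.18916 + 0.031748) = 0.083990 g → mol O = 0.083990 ÷ 15.999 = 0.0052497 mol
Divide by the smallest (0.0052497 mol): C 3.000, H 6.000, O 1.000
Empirical formula: C3H6O
Empirical-formula mass = 58.08 g/mol; 174 ÷ 58.08 ≈ 3, so the molecular formula is C9H18O3.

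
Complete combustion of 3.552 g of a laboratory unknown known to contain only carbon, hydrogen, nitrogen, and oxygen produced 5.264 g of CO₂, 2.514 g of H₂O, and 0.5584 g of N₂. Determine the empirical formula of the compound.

mol C = 5.264 g CO₂ ÷ 44.009 g/mol = 0.11961 mol
mol H = 2 × 2.514 g H₂O ÷ 18.015 g/mol = 0.27910 mol
mol N = 2 × 0.5584 g N₂ ÷ 28.014 g/mol = 0.039866 mol
mass O = 3.552 − (1.4367 + 0.28133 + 0.55840) = 1.2756 g → mol O = 1.2756 ÷ 15.999 = 0.079730 mol
Divide by the smallest (0.039866 mol): C 3.000, H 7.001, N 1.000, O 2.000

C3H7NO2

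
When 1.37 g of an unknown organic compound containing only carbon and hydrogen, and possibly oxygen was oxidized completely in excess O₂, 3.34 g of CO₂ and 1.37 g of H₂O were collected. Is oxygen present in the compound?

mol C = 3.34 g CO₂ ÷ 44.009 g/mol = 0.07589 mol
mol H = 2 × 1.37 g H₂O ÷ 18.015 g/mol = 0.1521 mol
C and H account for only 1.065 g of the 1.37 g sample; the remaining 0.3051 g must be oxygen.

yes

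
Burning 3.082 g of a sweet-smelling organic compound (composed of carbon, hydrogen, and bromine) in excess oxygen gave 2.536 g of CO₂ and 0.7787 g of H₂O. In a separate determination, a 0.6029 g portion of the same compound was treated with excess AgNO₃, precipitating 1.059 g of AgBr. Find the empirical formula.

C2H3Br

mol C = 2.536 g CO₂ ÷ 44.009 g/mol = 0.057625 mol
mol H = 2 × 0.7787 g H₂O ÷ 18.015 g/mol = 0.086450 mol
From the AgBr data: mol Br per gram of compound = (1.059 ÷ 187.772) ÷ 0.6029 = 0.0093545 mol/g, so in the 3.082 g combustion sample mol Br = 0.028831 mol
Divide by the smallest (0.028831 mol): C 1.999, H 2.999, Br 1.000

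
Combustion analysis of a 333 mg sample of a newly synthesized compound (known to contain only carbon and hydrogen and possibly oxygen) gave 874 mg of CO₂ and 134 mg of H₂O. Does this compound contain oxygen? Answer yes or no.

yes

mol C = 0.874 g CO₂ ÷ 44.009 g/mol = 0.01986 mol
mol H = 2 × 0.134 g H₂O ÷ 18.015 g/mol = 0.01488 mol
C and H account for only 0.2535 g of the 0.333 g sample; the remaining 0.07947 g must be oxygen.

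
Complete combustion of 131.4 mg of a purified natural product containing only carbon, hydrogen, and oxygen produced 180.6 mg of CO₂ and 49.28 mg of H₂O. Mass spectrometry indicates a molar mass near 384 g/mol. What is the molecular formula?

mol C = 0.1806 g CO₂ ÷ 44.009 g/mol = 0.0041037 mol
mol H = 2 × 0.04928 g H₂O ÷ 18.015 g/mol = 0.0054710 mol
mass O = 0.1314 − (0.049290 + 0.0055148) = 0.076596 g → mol O = 0.076596 ÷ 15.999 = 0.0047875 mol
Divide by the smallest (0.0041037 mol): C 1.000, H 1.333, O 1.167
Multiplying each by 6 gives whole numbers: C 6.00, H 8.00, O 7.00
Empirical formula: C6H8O7
Empirical-formula mass = 192.12 g/mol; 384 ÷ 192.12 ≈ 2, so the molecular formula is C12H16O14.

C12H16O14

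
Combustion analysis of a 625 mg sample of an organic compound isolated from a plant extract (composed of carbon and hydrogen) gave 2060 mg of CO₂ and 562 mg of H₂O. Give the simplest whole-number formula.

mol C = 2.06 g CO₂ ÷ 44.009 g/mol = 0.04681 mol
mol H = 2 × 0.562 g H₂O ÷ 18.015 g/mol = 0.06239 mol
Divide by the smallest (0.04681 mol): C 1.000, H 1.333
Multiplying each by 3 gives whole numbers: C 3.00, H 4.00

C3H4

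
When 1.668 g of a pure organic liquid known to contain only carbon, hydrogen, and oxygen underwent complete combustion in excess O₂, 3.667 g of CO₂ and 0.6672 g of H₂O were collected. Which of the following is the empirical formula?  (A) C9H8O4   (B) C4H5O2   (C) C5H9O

(A) C9H8O4

mol C = 3.667 g CO₂ ÷ 44.009 g/mol = 0.083324 mol
mol H = 2 × 0.6672 g H₂O ÷ 18.015 g/mol = 0.074072 mol
mass O = 1.668 − (1.0008 + 0.074664) = 0.59253 g → mol O = 0.59253 ÷ 15.999 = 0.037036 mol
Divide by the smallest (0.037036 mol): C 2.250, H 2.000, O 1.000
Multiplying each by 4 gives whole numbers: C 9.00, H 8.00, O 4.00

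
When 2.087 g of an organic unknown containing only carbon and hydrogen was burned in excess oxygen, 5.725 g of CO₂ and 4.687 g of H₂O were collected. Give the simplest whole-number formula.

CH4

mol C = 5.725 g CO₂ ÷ 44.009 g/mol = 0.13009 mol
mol H = 2 × 4.687 g H₂O ÷ 18.015 g/mol = 0.52034 mol
Divide by the smallest (0.13009 mol): C 1.000, H 4.000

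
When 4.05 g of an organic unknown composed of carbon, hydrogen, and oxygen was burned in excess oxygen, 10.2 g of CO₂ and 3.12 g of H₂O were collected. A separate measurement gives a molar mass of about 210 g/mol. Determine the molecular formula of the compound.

C12H18O3

mol C = 10.2 g CO₂ ÷ 44.009 g/mol = 0.2318 mol
mol H = 2 × 3.12 g H₂O ÷ 18.015 g/mol = 0.3464 mol
mass O = 4.05 − (2.784 + 0.3491) = 0.9171 g → mol O = 0.9171 ÷ 15.999 = 0.05732 mol
Divide by the smallest (0.05732 mol): C 4.044, H 6.043, O 1.000
Empirical formula: C4H6O
Empirical-formula mass = 70.09 g/mol; 210 ÷ 70.09 ≈ 3, so the molecular formula is C12H18O3.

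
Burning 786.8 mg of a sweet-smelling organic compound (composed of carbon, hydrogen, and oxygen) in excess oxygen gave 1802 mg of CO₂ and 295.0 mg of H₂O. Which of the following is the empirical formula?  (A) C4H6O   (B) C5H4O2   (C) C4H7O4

mol C = 1.802 g CO₂ ÷ 44.009 g/mol = 0.040946 mol
mol H = 2 × 0.2950 g H₂O ÷ 18.015 g/mol = 0.032750 mol
mass O = 0.7868 − (0.49180 + 0.033012) = 0.26198 g → mol O = 0.26198 ÷ 15.999 = 0.016375 mol
Divide by the smallest (0.016375 mol): C 2.501, H 2.000, O 1.000
Multiplying each by 2 gives whole numbers: C 5.00, H 4.00, O 2.00

(B) C5H4O2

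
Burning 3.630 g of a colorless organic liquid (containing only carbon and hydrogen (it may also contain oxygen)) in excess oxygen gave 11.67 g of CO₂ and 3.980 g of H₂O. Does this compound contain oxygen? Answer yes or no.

no

mol C = 11.67 g CO₂ ÷ 44.009 g/mol = 0.26517 mol
mol H = 2 × 3.980 g H₂O ÷ 18.015 g/mol = 0.44185 mol
C and H together account for 3.6304 g — essentially the entire 3.630 g sample — so the compound contains no oxygen.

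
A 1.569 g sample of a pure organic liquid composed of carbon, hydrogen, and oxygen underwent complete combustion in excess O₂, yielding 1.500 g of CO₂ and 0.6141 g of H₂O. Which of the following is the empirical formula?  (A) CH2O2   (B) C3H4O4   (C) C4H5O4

mol C = 1.500 g CO₂ ÷ 44.009 g/mol = 0.034084 mol
mol H = 2 × 0.6141 g H₂O ÷ 18.015 g/mol = 0.068177 mol
mass O = 1.569 − (0.40938 + 0.068722) = 1.0909 g → mol O = 1.0909 ÷ 15.999 = 0.068185 mol
Divide by the smallest (0.034084 mol): C 1.000, H 2.000, O 2.001

(A) CH2O2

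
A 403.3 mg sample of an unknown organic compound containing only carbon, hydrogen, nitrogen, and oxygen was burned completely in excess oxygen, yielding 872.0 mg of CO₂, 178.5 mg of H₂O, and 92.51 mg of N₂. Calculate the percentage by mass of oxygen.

mol C = 0.8720 g CO₂ ÷ 44.009 g/mol = 0.019814 mol
mol H = 2 × 0.1785 g H₂O ÷ 18.015 g/mol = 0.019817 mol
mol N = 2 × 0.09251 g N₂ ÷ 28.014 g/mol = 0.0066046 mol
mass O = 0.4033 − (0.23799 + 0.019975 + 0.092510) = 0.052827 g → mol O = 0.052827 ÷ 15.999 = 0.0033019 mol
mass % O = 0.052827 g ÷ 0.4033 g × 100%

13.10%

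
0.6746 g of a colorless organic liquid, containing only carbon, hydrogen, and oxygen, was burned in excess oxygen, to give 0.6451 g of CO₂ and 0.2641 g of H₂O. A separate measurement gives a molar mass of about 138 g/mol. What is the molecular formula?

C3H6O6

mol C = 0.6451 g CO₂ ÷ 44.009 g/mol = 0.014658 mol
mol H = 2 × 0.2641 g H₂O ÷ 18.015 g/mol = 0.029320 mol
mass O = 0.6746 − (0.17606 + 0.029555) = 0.46898 g → mol O = 0.46898 ÷ 15.999 = 0.029313 mol
Divide by the smallest (0.014658 mol): C 1.000, H 2.000, O 2.000
Empirical formula: CH2O2
Empirical-formula mass = 46.02 g/mol; 138 ÷ 46.02 ≈ 3, so the molecular formula is C3H6O6.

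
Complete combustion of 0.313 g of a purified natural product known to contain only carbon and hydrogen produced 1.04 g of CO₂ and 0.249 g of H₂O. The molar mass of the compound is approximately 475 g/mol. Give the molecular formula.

C36H42

mol C = 1.04 g CO₂ ÷ 44.009 g/mol = 0.02363 mol
mol H = 2 × 0.249 g H₂O ÷ 18.015 g/mol = 0.02764 mol
Divide by the smallest (0.02363 mol): C 1.000, H 1.170
Multiplying each by 6 gives whole numbers: C 6.00, H 7.02
Empirical formula: C6H7
Empirical-formula mass = 79.12 g/mol; 475 ÷ 79.12 ≈ 6, so the molecular formula is C36H42.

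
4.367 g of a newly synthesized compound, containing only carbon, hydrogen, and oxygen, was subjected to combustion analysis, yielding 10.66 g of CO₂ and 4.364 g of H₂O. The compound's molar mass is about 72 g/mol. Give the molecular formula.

C4H8O

mol C = 10.66 g CO₂ ÷ 44.009 g/mol = 0.24222 mol
mol H = 2 × 4.364 g H₂O ÷ 18.015 g/mol = 0.48449 mol
mass O = 4.367 − (2.9093 + 0.48836) = 0.96930 g → mol O = 0.96930 ÷ 15.999 = 0.060585 mol
Divide by the smallest (0.060585 mol): C 3.998, H 7.997, O 1.000
Empirical formula: C4H8O
Empirical-formula mass = 72.11 g/mol; 72 ÷ 72.11 ≈ 1, so the molecular formula is C4H8O.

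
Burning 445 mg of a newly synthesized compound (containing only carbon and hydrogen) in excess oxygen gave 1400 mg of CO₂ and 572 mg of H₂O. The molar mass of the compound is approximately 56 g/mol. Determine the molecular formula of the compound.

mol C = 1.40 g CO₂ ÷ 44.009 g/mol = 0.03181 mol
mol H = 2 × 0.572 g H₂O ÷ 18.015 g/mol = 0.06350 mol
Divide by the smallest (0.03181 mol): C 1.000, H 1.996
Empirical formula: CH2
Empirical-formula mass = 14.03 g/mol; 56 ÷ 14.03 ≈ 4, so the molecular formula is C4H8.

C4H8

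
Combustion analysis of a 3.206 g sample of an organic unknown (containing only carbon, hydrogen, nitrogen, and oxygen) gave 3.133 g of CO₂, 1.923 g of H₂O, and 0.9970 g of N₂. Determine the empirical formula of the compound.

CH3NO

mol C = 3.133 g CO₂ ÷ 44.009 g/mol = 0.071190 mol
mol H = 2 × 1.923 g H₂O ÷ 18.015 g/mol = 0.21349 mol
mol N = 2 × 0.9970 g N₂ ÷ 28.014 g/mol = 0.071179 mol
mass O = 3.206 − (0.85506 + 0.21520 + 0.99700) = 1.1387 g → mol O = 1.1387 ÷ 15.999 = 0.071176 mol
Divide by the smallest (0.071176 mol): C 1.000, H 2.999, N 1.000, O 1.000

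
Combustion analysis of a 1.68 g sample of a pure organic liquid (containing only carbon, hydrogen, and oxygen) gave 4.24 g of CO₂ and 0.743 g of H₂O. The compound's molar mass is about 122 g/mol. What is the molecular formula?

C7H6O2

mol C = 4.24 g CO₂ ÷ 44.009 g/mol = 0.09634 mol
mol H = 2 × 0.743 g H₂O ÷ 18.015 g/mol = 0.08249 mol
mass O = 1.68 − (1.157 + 0.08315) = 0.4397 g → mol O = 0.4397 ÷ 15.999 = 0.02748 mol
Divide by the smallest (0.02748 mol): C 3.506, H 3.002, O 1.000
Multiplying each by 2 gives whole numbers: C 7.01, H 6.00, O 2.00
Empirical formula: C7H6O2
Empirical-formula mass = 122.12 g/mol; 122 ÷ 122.12 ≈ 1, so the molecular formula is C7H6O2.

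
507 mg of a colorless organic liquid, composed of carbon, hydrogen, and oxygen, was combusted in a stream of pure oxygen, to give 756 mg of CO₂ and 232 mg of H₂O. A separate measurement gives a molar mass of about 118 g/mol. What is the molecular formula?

mol C = 0.756 g CO₂ ÷ 44.009 g/mol = 0.01718 mol
mol H = 2 × 0.232 g H₂O ÷ 18.015 g/mol = 0.02576 mol
mass O = 0.507 − (0.2063 + 0.02596) = 0.2747 g → mol O = 0.2747 ÷ 15.999 = 0.01717 mol
Divide by the smallest (0.01717 mol): C 1.000, H 1.500, O 1.000
Multiplying each by 2 gives whole numbers: C 2.00, H 3.00, O 2.00
Empirical formula: C2H3O2
Empirical-formula mass = 59.04 g/mol; 118 ÷ 59.04 ≈ 2, so the molecular formula is C4H6O4.

C4H6O4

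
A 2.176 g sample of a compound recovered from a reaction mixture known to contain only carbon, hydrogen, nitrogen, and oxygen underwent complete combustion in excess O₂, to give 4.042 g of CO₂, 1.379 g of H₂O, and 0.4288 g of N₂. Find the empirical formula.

mol C = 4.042 g CO₂ ÷ 44.009 g/mol = 0.091845 mol
mol H = 2 × 1.379 g H₂O ÷ 18.015 g/mol = 0.15309 mol
mol N = 2 × 0.4288 g N₂ ÷ 28.014 g/mol = 0.030613 mol
mass O = 2.176 − (1.1031 + 0.15432 + 0.42880) = 0.48973 g → mol O = 0.48973 ÷ 15.999 = 0.030610 mol
Divide by the smallest (0.030610 mol): C 3.000, H 5.001, N 1.000, O 1.000

C3H5NO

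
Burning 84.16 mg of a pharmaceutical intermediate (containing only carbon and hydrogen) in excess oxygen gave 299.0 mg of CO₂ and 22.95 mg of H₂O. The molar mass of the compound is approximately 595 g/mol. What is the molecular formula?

C48H18

mol C = 0.2990 g CO₂ ÷ 44.009 g/mol = 0.0067941 mol
mol H = 2 × 0.02295 g H₂O ÷ 18.015 g/mol = 0.0025479 mol
Divide by the smallest (0.0025479 mol): C 2.667, H 1.000
Multiplying each by 3 gives whole numbers: C 8.00, H 3.00
Empirical formula: C8H3
Empirical-formula mass = 99.11 g/mol; 595 ÷ 99.11 ≈ 6, so the molecular formula is C48H18.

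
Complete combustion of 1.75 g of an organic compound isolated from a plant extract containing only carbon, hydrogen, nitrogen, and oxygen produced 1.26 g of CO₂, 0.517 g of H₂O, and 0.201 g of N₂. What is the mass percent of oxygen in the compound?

mol C = 1.26 g CO₂ ÷ 44.009 g/mol = 0.02863 mol
mol H = 2 × 0.517 g H₂O ÷ 18.015 g/mol = 0.05740 mol
mol N = 2 × 0.201 g N₂ ÷ 28.014 g/mol = 0.01435 mol
mass O = 1.75 − (0.3439 + 0.05786 + 0.2010) = 1.147 g → mol O = 1.147 ÷ 15.999 = 0.07171 mol
mass % O = 1.147 g ÷ 1.75 g × 100%

65.6%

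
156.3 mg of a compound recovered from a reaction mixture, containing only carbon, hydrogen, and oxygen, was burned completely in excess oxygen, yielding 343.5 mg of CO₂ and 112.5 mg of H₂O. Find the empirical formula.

mol C = 0.3435 g CO₂ ÷ 44.009 g/mol = 0.0078052 mol
mol H = 2 × 0.1125 g H₂O ÷ 18.015 g/mol = 0.012490 mol
mass O = 0.1563 − (0.093749 + 0.012590) = 0.049962 g → mol O = 0.049962 ÷ 15.999 = 0.0031228 mol
Divide by the smallest (0.0031228 mol): C 2.499, H 3.999, O 1.000
Multiplying each by 2 gives whole numbers: C 5.00, H 8.00, O 2.00

C5H8O2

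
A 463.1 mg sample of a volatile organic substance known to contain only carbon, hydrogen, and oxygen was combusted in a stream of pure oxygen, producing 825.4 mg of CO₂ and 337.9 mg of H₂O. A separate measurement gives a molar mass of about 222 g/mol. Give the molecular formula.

C9H18O6

mol C = 0.8254 g CO₂ ÷ 44.009 g/mol = 0.018755 mol
mol H = 2 × 0.3379 g H₂O ÷ 18.015 g/mol = 0.037513 mol
mass O = 0.4631 − (0.22527 + 0.037813) = 0.20002 g → mol O = 0.20002 ÷ 15.999 = 0.012502 mol
Divide by the smallest (0.012502 mol): C 1.500, H 3.001, O 1.000
Multiplying each by 2 gives whole numbers: C 3.00, H 6.00, O 2.00
Empirical formula: C3H6O2
Empirical-formula mass = 74.08 g/mol; 222 ÷ 74.08 ≈ 3, so the molecular formula is C9H18O6.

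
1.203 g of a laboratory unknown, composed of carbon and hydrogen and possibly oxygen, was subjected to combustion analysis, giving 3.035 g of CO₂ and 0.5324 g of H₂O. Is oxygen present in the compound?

yes

mol C = 3.035 g CO₂ ÷ 44.009 g/mol = 0.068963 mol
mol H = 2 × 0.5324 g H₂O ÷ 18.015 g/mol = 0.059106 mol
C and H account for only 0.88790 g of the 1.203 g sample; the remaining 0.31510 g must be oxygen.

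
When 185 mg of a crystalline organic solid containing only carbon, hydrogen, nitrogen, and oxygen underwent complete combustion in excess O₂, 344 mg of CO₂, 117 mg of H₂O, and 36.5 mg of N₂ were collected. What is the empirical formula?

C3H5NO

mol C = 0.344 g CO₂ ÷ 44.009 g/mol = 0.007817 mol
mol H = 2 × 0.117 g H₂O ÷ 18.015 g/mol = 0.01299 mol
mol N = 2 × 0.0365 g N₂ ÷ 28.014 g/mol = 0.002606 mol
mass O = 0.185 − (0.09388 + 0.01309 + 0.03650) = 0.04152 g → mol O = 0.04152 ÷ 15.999 = 0.002595 mol
Divide by the smallest (0.002595 mol): C 3.012, H 5.005, N 1.004, O 1.000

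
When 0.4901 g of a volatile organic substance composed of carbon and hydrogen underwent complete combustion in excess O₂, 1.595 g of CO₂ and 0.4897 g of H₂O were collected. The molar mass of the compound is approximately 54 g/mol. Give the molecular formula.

C4H6

mol C = 1.595 g CO₂ ÷ 44.009 g/mol = 0.036243 mol
mol H = 2 × 0.4897 g H₂O ÷ 18.015 g/mol = 0.054366 mol
Divide by the smallest (0.036243 mol): C 1.000, H 1.500
Multiplying each by 2 gives whole numbers: C 2.00, H 3.00
Empirical formula: C2H3
Empirical-formula mass = 27.05 g/mol; 54 ÷ 27.05 ≈ 2, so the molecular formula is C4H6.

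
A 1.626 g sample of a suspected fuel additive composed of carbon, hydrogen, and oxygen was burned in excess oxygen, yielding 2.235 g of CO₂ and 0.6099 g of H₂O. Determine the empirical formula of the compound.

C6H8O7

mol C = 2.235 g CO₂ ÷ 44.009 g/mol = 0.050785 mol
mol H = 2 × 0.6099 g H₂O ÷ 18.015 g/mol = 0.067710 mol
mass O = 1.626 − (0.60998 + 0.068252) = 0.94777 g → mol O = 0.94777 ÷ 15.999 = 0.059239 mol
Divide by the smallest (0.050785 mol): C 1.000, H 1.333, O 1.166
Multiplying each by 6 gives whole numbers: C 6.00, H 8.00, O 7.00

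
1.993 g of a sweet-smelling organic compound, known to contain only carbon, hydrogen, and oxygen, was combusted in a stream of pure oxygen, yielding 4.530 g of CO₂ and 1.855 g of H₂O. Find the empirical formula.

mol C = 4.530 g CO₂ ÷ 44.009 g/mol = 0.10293 mol
mol H = 2 × 1.855 g H₂O ÷ 18.015 g/mol = 0.20594 mol
mass O = 1.993 − (1.2363 + 0.20759) = 0.54908 g → mol O = 0.54908 ÷ 15.999 = 0.034320 mol
Divide by the smallest (0.034320 mol): C 2.999, H 6.001, O 1.000

C3H6O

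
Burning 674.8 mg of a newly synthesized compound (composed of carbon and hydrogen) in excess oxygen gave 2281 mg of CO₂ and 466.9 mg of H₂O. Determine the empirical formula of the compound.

mol C = 2.281 g CO₂ ÷ 44.009 g/mol = 0.051830 mol
mol H = 2 × 0.4669 g H₂O ÷ 18.015 g/mol = 0.051835 mol
Divide by the smallest (0.051830 mol): C 1.000, H 1.000

CH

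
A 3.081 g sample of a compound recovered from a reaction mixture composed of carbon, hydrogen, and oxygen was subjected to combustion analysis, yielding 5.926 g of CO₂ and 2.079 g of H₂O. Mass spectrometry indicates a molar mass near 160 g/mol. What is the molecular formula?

C7H12O4

mol C = 5.926 g CO₂ ÷ 44.009 g/mol = 0.13465 mol
mol H = 2 × 2.079 g H₂O ÷ 18.015 g/mol = 0.23081 mol
mass O = 3.081 − (1.6173 + 0.23265) = 1.2310 g → mol O = 1.2310 ÷ 15.999 = 0.076943 mol
Divide by the smallest (0.076943 mol): C 1.750, H 3.000, O 1.000
Multiplying each by 4 gives whole numbers: C 7.00, H 12.00, O 4.00
Empirical formula: C7H12O4
Empirical-formula mass = 160.17 g/mol; 160 ÷ 160.17 ≈ 1, so the molecular formula is C7H12O4.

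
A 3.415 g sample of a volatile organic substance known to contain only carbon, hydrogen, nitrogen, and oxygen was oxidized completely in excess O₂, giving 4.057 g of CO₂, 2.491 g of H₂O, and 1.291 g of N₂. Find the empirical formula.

mol C = 4.057 g CO₂ ÷ 44.009 g/mol = 0.092186 mol
mol H = 2 × 2.491 g H₂O ÷ 18.015 g/mol = 0.27655 mol
mol N = 2 × 1.291 g N₂ ÷ 28.014 g/mol = 0.092168 mol
mass O = 3.415 − (1.1072 + 0.27876 + 1.2910) = 0.73800 g → mol O = 0.73800 ÷ 15.999 = 0.046128 mol
Divide by the smallest (0.046128 mol): C 1.998, H 5.995, N 1.998, O 1.000

C2H6N2O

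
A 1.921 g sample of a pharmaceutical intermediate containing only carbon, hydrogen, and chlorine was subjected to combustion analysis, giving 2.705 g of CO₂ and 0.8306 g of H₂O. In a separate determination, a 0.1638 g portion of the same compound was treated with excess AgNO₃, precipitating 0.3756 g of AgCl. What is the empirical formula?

C2H3Cl

mol C = 2.705 g CO₂ ÷ 44.009 g/mol = 0.061465 mol
mol H = 2 × 0.8306 g H₂O ÷ 18.015 g/mol = 0.092212 mol
From the AgCl data: mol Cl per gram of compound = (0.3756 ÷ 143.318) ÷ 0.1638 = 0.016000 mol/g, so in the 1.921 g combustion sample mol Cl = 0.030735 mol
Divide by the smallest (0.030735 mol): C 2.000, H 3.000, Cl 1.000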